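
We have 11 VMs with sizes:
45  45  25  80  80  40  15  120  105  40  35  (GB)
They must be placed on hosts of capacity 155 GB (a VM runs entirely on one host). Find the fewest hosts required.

Total = 120 + 105 + 80 + 80 + 45 + 45 + 40 + 40 + 35 + 25 + 15 = 630 GB.
Lower bound: ⌈630/155⌉ = 5 hosts.
A packing using 5 hosts:
  host 1: 120 + 35 = 155
  host 2: 105 + 45 = 150
  host 3: 80 + 45 + 25 = 150
  host 4: 80 + 40 + 15 = 135
  host 5: 40 = 40
This matches the lower bound, so 5 is optimal.

5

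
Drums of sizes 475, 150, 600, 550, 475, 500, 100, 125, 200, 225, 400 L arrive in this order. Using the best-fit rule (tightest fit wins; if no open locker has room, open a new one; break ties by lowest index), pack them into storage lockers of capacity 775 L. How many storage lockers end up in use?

  475 → locker 1 (new)  [load 475/775]
  150 → locker 1  [load 625/775]
  600 → locker 2 (new)  [load 600/775]
  550 → locker 3 (new)  [load 550/775]
  475 → locker 4 (new)  [load 475/775]
  500 → locker 5 (new)  [load 500/775]
  100 → locker 1  [load 725/775]
  125 → locker 2  [load 725/775]
  200 → locker 3  [load 750/775]
  225 → locker 5  [load 725/775]
  400 → locker 6 (new)  [load 400/775]
6 storage lockers opened.

6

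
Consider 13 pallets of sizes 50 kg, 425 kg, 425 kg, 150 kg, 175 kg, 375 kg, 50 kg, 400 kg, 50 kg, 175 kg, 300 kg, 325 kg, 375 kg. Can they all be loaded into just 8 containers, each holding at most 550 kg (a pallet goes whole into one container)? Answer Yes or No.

A valid assignment using 7 containers:
  container 1: 425 + 50 + 50 = 525
  container 2: 425 + 50 = 475
  container 3: 400 + 150 = 550
  container 4: 375 + 175 = 550
  container 5: 375 + 175 = 550
  container 6: 325 = 325
  container 7: 300 = 300
That uses only 7 ≤ 8, so 8 containers are enough.

Yes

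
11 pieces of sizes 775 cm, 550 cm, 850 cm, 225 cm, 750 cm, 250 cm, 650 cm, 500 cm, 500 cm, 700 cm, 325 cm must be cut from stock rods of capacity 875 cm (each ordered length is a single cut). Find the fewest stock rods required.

Total = 850 + 775 + 750 + 700 + 650 + 550 + 500 + 500 + 325 + 250 + 225 = 6075 cm.
Lower bound: ⌈6075/875⌉ = 7 stock rods.
Also, 8 pieces each exceed 875/2 cm, and no two of those can share a stock rod, so at least 8 stock rods are needed.
A packing using 8 stock rods:
  stock rod 1: 850 = 850
  stock rod 2: 775 = 775
  stock rod 3: 750 = 750
  stock rod 4: 700 = 700
  stock rod 5: 650 + 225 = 875
  stock rod 6: 550 + 325 = 875
  stock rod 7: 500 + 250 = 750
  stock rod 8: 500 = 500
This matches the lower bound, so 8 is optimal.

8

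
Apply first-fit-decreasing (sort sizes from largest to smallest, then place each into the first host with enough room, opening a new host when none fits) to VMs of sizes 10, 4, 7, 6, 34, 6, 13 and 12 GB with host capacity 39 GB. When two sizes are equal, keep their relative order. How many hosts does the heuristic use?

3

Sorted descending: 34, 13, 12, 10, 7, 6, 6, 4.
  34 → host 1 (new)  [load 34/39]
  13 → host 2 (new)  [load 13/39]
  12 → host 2  [load 25/39]
  10 → host 2  [load 35/39]
  7 → host 3 (new)  [load 7/39]
  6 → host 3  [load 13/39]
  6 → host 3  [load 19/39]
  4 → host 1  [load 38/39]
3 hosts opened.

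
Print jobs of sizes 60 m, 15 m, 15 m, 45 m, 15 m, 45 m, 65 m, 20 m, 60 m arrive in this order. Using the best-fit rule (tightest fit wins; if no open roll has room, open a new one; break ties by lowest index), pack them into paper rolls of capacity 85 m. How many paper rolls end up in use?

  60 → roll 1 (new)  [load 60/85]
  15 → roll 1  [load 75/85]
  15 → roll 2 (new)  [load 15/85]
  45 → roll 2  [load 60/85]
  15 → roll 2  [load 75/85]
  45 → roll 3 (new)  [load 45/85]
  65 → roll 4 (new)  [load 65/85]
  20 → roll 4  [load 85/85]
  60 → roll 5 (new)  [load 60/85]
5 paper rolls opened.

5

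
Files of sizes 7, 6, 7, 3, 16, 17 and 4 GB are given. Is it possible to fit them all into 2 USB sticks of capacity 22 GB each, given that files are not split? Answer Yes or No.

No

Total = 60 GB; ⌈60/22⌉ = 3.
At least 3 USB sticks are required, but only 2 are allowed.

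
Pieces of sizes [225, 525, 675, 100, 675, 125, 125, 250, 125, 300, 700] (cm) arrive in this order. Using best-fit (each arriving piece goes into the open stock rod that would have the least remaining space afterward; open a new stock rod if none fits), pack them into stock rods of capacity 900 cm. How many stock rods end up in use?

5

  225 → stock rod 1 (new)  [load 225/900]
  525 → stock rod 1  [load 750/900]
  675 → stock rod 2 (new)  [load 675/900]
  100 → stock rod 1  [load 850/900]
  675 → stock rod 3 (new)  [load 675/900]
  125 → stock rod 2  [load 800/900]
  125 → stock rod 3  [load 800/900]
  250 → stock rod 4 (new)  [load 250/900]
  125 → stock rod 4  [load 375/900]
  300 → stock rod 4  [load 675/900]
  700 → stock rod 5 (new)  [load 700/900]
5 stock rods opened.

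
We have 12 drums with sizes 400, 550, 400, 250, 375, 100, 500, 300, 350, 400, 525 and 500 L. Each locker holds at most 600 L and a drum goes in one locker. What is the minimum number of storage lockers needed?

Total = 550 + 525 + 500 + 500 + 400 + 400 + 400 + 375 + 350 + 300 + 250 + 100 = 4650 L.
Lower bound: ⌈4650/600⌉ = 8 storage lockers.
Also, 9 drums each exceed 300 L, and no two of those can share a locker, so at least 9 storage lockers are needed.
A packing using 10 storage lockers:
  locker 1: 550 = 550
  locker 2: 525 = 525
  locker 3: 500 + 100 = 600
  locker 4: 500 = 500
  locker 5: 400 = 400
  locker 6: 400 = 400
  locker 7: 400 = 400
  locker 8: 375 = 375
  locker 9: 350 + 250 = 600
  locker 10: 300 = 300
No arrangement into 9 storage lockers stays within capacity, so 10 is optimal.

10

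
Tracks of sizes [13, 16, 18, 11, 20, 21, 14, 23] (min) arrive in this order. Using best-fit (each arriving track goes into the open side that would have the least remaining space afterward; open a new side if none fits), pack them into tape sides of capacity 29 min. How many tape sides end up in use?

6

  13 → side 1 (new)  [load 13/29]
  16 → side 1  [load 29/29]
  18 → side 2 (new)  [load 18/29]
  11 → side 2  [load 29/29]
  20 → side 3 (new)  [load 20/29]
  21 → side 4 (new)  [load 21/29]
  14 → side 5 (new)  [load 14/29]
  23 → side 6 (new)  [load 23/29]
6 tape sides opened.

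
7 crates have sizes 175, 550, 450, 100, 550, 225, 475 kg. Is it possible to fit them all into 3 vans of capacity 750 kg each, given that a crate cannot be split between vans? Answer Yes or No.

No

Total = 2525 kg; ⌈2525/750⌉ = 4.
At least 4 vans are required, but only 3 are allowed.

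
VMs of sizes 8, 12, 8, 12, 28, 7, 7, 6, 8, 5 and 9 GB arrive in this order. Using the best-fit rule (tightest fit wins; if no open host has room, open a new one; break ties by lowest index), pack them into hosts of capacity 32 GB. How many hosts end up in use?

  8 → host 1 (new)  [load 8/32]
  12 → host 1  [load 20/32]
  8 → host 1  [load 28/32]
  12 → host 2 (new)  [load 12/32]
  28 → host 3 (new)  [load 28/32]
  7 → host 2  [load 19/32]
  7 → host 2  [load 26/32]
  6 → host 2  [load 32/32]
  8 → host 4 (new)  [load 8/32]
  5 → host 4  [load 13/32]
  9 → host 4  [load 22/32]
4 hosts opened.

4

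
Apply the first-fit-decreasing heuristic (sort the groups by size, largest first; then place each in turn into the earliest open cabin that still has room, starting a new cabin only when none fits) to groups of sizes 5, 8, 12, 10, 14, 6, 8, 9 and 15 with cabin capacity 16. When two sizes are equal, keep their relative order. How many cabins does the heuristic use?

Sorted descending: 15, 14, 12, 10, 9, 8, 8, 6, 5.
  15 → cabin 1 (new)  [load 15/16]
  14 → cabin 2 (new)  [load 14/16]
  12 → cabin 3 (new)  [load 12/16]
  10 → cabin 4 (new)  [load 10/16]
  9 → cabin 5 (new)  [load 9/16]
  8 → cabin 6 (new)  [load 8/16]
  8 → cabin 6  [load 16/16]
  6 → cabin 4  [load 16/16]
  5 → cabin 5  [load 14/16]
6 cabins opened.

6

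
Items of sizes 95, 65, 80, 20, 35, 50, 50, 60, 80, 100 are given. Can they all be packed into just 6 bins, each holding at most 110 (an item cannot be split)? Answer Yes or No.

Total = 635; ⌈635/110⌉ = 6.
The bound of 6 does not rule out 6, but exhaustive search shows no assignment into 6 bins of capacity 110 exists — the minimum is 7.

No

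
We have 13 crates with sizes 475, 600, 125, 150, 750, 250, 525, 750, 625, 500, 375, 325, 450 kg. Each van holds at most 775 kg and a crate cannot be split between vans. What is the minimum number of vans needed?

Total = 750 + 750 + 625 + 600 + 525 + 500 + 475 + 450 + 375 + 325 + 250 + 150 + 125 = 5900 kg.
Lower bound: ⌈5900/775⌉ = 8 vans.
A packing using 9 vans:
  van 1: 750 = 750
  van 2: 750 = 750
  van 3: 625 + 150 = 775
  van 4: 600 + 125 = 725
  van 5: 525 + 250 = 775
  van 6: 500 = 500
  van 7: 475 = 475
  van 8: 450 + 325 = 775
  van 9: 375 = 375
No arrangement into 8 vans stays within capacity, so 9 is optimal.

9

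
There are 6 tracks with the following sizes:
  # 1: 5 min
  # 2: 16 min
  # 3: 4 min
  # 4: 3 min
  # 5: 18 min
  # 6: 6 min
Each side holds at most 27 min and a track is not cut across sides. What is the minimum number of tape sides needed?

2

Total = 18 + 16 + 6 + 5 + 4 + 3 = 52 min.
Lower bound: ⌈52/27⌉ = 2 tape sides.
A packing using 2 tape sides:
  side 1: 18 + 6 + 3 = 27
  side 2: 16 + 5 + 4 = 25
This matches the lower bound, so 2 is optimal.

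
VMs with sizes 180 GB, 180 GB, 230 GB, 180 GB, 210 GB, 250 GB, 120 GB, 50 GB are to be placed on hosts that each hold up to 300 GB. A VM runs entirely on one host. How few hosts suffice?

Total = 250 + 230 + 210 + 180 + 180 + 180 + 120 + 50 = 1400 GB.
Lower bound: ⌈1400/300⌉ = 5 hosts.
Also, 6 VMs each exceed 150 GB, and no two of those can share a host, so at least 6 hosts are needed.
A packing using 6 hosts:
  host 1: 250 + 50 = 300
  host 2: 230 = 230
  host 3: 210 = 210
  host 4: 180 + 120 = 300
  host 5: 180 = 180
  host 6: 180 = 180
This matches the lower bound, so 6 is optimal.

6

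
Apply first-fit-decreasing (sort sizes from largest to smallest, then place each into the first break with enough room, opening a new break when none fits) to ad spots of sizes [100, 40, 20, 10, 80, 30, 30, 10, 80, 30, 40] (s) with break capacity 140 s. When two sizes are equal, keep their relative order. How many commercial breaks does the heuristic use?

Sorted descending: 100, 80, 80, 40, 40, 30, 30, 30, 20, 10, 10.
  100 → break 1 (new)  [load 100/140]
  80 → break 2 (new)  [load 80/140]
  80 → break 3 (new)  [load 80/140]
  40 → break 1  [load 140/140]
  40 → break 2  [load 120/140]
  30 → break 3  [load 110/140]
  30 → break 3  [load 140/140]
  30 → break 4 (new)  [load 30/140]
  20 → break 2  [load 140/140]
  10 → break 4  [load 40/140]
  10 → break 4  [load 50/140]
4 commercial breaks opened.

4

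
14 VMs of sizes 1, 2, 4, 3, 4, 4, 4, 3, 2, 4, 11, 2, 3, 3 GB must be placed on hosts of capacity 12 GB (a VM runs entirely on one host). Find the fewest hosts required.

5

Total = 11 + 4 + 4 + 4 + 4 + 4 + 3 + 3 + 3 + 3 + 2 + 2 + 2 + 1 = 50 GB.
Lower bound: ⌈50/12⌉ = 5 hosts.
A packing using 5 hosts:
  host 1: 11 + 1 = 12
  host 2: 4 + 4 + 4 = 12
  host 3: 4 + 4 + 3 = 11
  host 4: 3 + 3 + 3 + 2 = 11
  host 5: 2 + 2 = 4
This matches the lower bound, so 5 is optimal.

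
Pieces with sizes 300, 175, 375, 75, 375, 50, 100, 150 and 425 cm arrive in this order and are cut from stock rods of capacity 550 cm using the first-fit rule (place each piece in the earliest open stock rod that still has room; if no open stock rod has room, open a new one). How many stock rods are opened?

  300 → stock rod 1 (new)  [load 300/550]
  175 → stock rod 1  [load 475/550]
  375 → stock rod 2 (new)  [load 375/550]
  75 → stock rod 1  [load 550/550]
  375 → stock rod 3 (new)  [load 375/550]
  50 → stock rod 2  [load 425/550]
  100 → stock rod 2  [load 525/550]
  150 → stock rod 3  [load 525/550]
  425 → stock rod 4 (new)  [load 425/550]
4 stock rods opened.

4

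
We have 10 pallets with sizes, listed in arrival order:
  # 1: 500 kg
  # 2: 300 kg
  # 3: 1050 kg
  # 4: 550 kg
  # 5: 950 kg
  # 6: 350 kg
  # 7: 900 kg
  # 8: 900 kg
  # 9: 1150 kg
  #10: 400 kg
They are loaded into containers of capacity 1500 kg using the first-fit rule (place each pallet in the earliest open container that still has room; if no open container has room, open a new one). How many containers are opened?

  500 → container 1 (new)  [load 500/1500]
  300 → container 1  [load 800/1500]
  1050 → container 2 (new)  [load 1050/1500]
  550 → container 1  [load 1350/1500]
  950 → container 3 (new)  [load 950/1500]
  350 → container 2  [load 1400/1500]
  900 → container 4 (new)  [load 900/1500]
  900 → container 5 (new)  [load 900/1500]
  1150 → container 6 (new)  [load 1150/1500]
  400 → container 3  [load 1350/1500]
6 containers opened.

6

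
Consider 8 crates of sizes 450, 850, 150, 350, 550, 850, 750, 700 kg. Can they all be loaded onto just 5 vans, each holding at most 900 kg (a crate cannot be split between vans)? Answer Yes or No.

Total = 4650 kg; ⌈4650/900⌉ = 6.
At least 6 vans are required, but only 5 are allowed.

No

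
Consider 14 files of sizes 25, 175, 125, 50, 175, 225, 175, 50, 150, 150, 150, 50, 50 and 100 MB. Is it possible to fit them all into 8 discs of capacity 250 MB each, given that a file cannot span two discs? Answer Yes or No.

A valid assignment using 8 discs:
  disc 1: 225 + 25 = 250
  disc 2: 175 + 50 = 225
  disc 3: 175 + 50 = 225
  disc 4: 175 + 50 = 225
  disc 5: 150 + 100 = 250
  disc 6: 150 + 50 = 200
  disc 7: 150 = 150
  disc 8: 125 = 125
Every load is within 250 MB, so 8 discs suffice.

Yes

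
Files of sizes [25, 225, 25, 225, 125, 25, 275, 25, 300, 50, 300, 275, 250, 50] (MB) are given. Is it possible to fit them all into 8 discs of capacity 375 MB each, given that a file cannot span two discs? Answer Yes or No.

A valid assignment using 7 discs:
  disc 1: 300 + 50 + 25 = 375
  disc 2: 300 + 50 + 25 = 375
  disc 3: 275 + 25 + 25 = 325
  disc 4: 275 = 275
  disc 5: 250 + 125 = 375
  disc 6: 225 = 225
  disc 7: 225 = 225
That uses only 7 ≤ 8, so 8 discs are enough.

Yes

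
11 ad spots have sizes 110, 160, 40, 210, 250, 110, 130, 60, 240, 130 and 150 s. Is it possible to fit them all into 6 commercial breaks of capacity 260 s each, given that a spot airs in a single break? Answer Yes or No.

Total = 1590 s; ⌈1590/260⌉ = 7.
At least 7 commercial breaks are required, but only 6 are allowed.

No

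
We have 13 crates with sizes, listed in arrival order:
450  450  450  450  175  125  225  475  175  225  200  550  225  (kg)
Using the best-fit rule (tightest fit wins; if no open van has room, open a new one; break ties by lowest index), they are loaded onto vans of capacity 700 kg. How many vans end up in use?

7

  450 → van 1 (new)  [load 450/700]
  450 → van 2 (new)  [load 450/700]
  450 → van 3 (new)  [load 450/700]
  450 → van 4 (new)  [load 450/700]
  175 → van 1  [load 625/700]
  125 → van 2  [load 575/700]
  225 → van 3  [load 675/700]
  475 → van 5 (new)  [load 475/700]
  175 → van 5  [load 650/700]
  225 → van 4  [load 675/700]
  200 → van 6 (new)  [load 200/700]
  550 → van 7 (new)  [load 550/700]
  225 → van 6  [load 425/700]
7 vans opened.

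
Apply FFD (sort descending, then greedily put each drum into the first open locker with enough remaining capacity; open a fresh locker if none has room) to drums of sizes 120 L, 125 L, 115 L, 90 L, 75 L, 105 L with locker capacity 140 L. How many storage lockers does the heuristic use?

6

Sorted descending: 125, 120, 115, 105, 90, 75.
  125 → locker 1 (new)  [load 125/140]
  120 → locker 2 (new)  [load 120/140]
  115 → locker 3 (new)  [load 115/140]
  105 → locker 4 (new)  [load 105/140]
  90 → locker 5 (new)  [load 90/140]
  75 → locker 6 (new)  [load 75/140]
6 storage lockers opened.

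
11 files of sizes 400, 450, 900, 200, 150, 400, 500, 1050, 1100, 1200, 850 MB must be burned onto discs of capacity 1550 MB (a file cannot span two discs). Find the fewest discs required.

Total = 1200 + 1100 + 1050 + 900 + 850 + 500 + 450 + 400 + 400 + 200 + 150 = 7200 MB.
Lower bound: ⌈7200/1550⌉ = 5 discs.
A packing using 5 discs:
  disc 1: 1200 + 200 + 150 = 1550
  disc 2: 1100 + 450 = 1550
  disc 3: 1050 + 500 = 1550
  disc 4: 900 + 400 = 1300
  disc 5: 850 + 400 = 1250
This matches the lower bound, so 5 is optimal.

5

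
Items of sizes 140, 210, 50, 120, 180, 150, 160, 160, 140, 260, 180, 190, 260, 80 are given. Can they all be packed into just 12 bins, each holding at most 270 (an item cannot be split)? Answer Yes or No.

Yes

A valid assignment using 11 bins:
  bin 1: 260 = 260
  bin 2: 260 = 260
  bin 3: 210 + 50 = 260
  bin 4: 190 + 80 = 270
  bin 5: 180 = 180
  bin 6: 180 = 180
  bin 7: 160 = 160
  bin 8: 160 = 160
  bin 9: 150 + 120 = 270
  bin 10: 140 = 140
  bin 11: 140 = 140
That uses only 11 ≤ 12, so 12 bins are enough.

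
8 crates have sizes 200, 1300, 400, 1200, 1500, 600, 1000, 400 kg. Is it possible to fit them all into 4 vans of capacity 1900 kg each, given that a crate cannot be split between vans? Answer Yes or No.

Yes

A valid assignment using 4 vans:
  van 1: 1500 + 400 = 1900
  van 2: 1300 + 600 = 1900
  van 3: 1200 + 400 + 200 = 1800
  van 4: 1000 = 1000
Every load is within 1900 kg, so 4 vans suffice.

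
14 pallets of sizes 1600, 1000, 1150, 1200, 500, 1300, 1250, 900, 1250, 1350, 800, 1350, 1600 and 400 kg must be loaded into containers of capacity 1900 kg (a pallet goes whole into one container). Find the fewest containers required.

Total = 1600 + 1600 + 1350 + 1350 + 1300 + 1250 + 1250 + 1200 + 1150 + 1000 + 900 + 800 + 500 + 400 = 15650 kg.
Lower bound: ⌈15650/1900⌉ = 9 containers.
Also, 10 pallets each exceed 950 kg, and no two of those can share a container, so at least 10 containers are needed.
A packing using 11 containers:
  container 1: 1600 = 1600
  container 2: 1600 = 1600
  container 3: 1350 + 500 = 1850
  container 4: 1350 + 400 = 1750
  container 5: 1300 = 1300
  container 6: 1250 = 1250
  container 7: 1250 = 1250
  container 8: 1200 = 1200
  container 9: 1150 = 1150
  container 10: 1000 + 900 = 1900
  container 11: 800 = 800
No arrangement into 10 containers stays within capacity, so 11 is optimal.

11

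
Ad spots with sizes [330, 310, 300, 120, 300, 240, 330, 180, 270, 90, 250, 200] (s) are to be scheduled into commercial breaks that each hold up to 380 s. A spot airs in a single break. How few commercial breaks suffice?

9

Total = 330 + 330 + 310 + 300 + 300 + 270 + 250 + 240 + 200 + 180 + 120 + 90 = 2920 s.
Lower bound: ⌈2920/380⌉ = 8 commercial breaks.
Also, 9 ad spots each exceed 190 s, and no two of those can share a break, so at least 9 commercial breaks are needed.
A packing using 9 commercial breaks:
  break 1: 330 = 330
  break 2: 330 = 330
  break 3: 310 = 310
  break 4: 300 = 300
  break 5: 300 = 300
  break 6: 270 + 90 = 360
  break 7: 250 + 120 = 370
  break 8: 240 = 240
  break 9: 200 + 180 = 380
This matches the lower bound, so 9 is optimal.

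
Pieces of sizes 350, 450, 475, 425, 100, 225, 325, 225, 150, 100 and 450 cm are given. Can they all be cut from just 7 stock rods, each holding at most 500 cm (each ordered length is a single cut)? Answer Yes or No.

Total = 3275 cm; ⌈3275/500⌉ = 7.
The bound of 7 does not rule out 7, but exhaustive search shows no assignment into 7 stock rods of capacity 500 cm exists — the minimum is 8.

No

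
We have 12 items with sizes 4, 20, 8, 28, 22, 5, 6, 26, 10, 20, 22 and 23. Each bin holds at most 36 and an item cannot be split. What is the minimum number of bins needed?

Total = 28 + 26 + 23 + 22 + 22 + 20 + 20 + 10 + 8 + 6 + 5 + 4 = 194.
Lower bound: ⌈194/36⌉ = 6 bins.
Also, 7 items each exceed 18, and no two of those can share a bin, so at least 7 bins are needed.
A packing using 7 bins:
  bin 1: 28 + 8 = 36
  bin 2: 26 + 10 = 36
  bin 3: 23 + 6 + 5 = 34
  bin 4: 22 + 4 = 26
  bin 5: 22 = 22
  bin 6: 20 = 20
  bin 7: 20 = 20
This matches the lower bound, so 7 is optimal.

7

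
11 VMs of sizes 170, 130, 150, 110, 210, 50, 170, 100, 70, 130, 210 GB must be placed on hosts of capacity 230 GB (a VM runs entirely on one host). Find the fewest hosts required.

Total = 210 + 210 + 170 + 170 + 150 + 130 + 130 + 110 + 100 + 70 + 50 = 1500 GB.
Lower bound: ⌈1500/230⌉ = 7 hosts.
A packing using 8 hosts:
  host 1: 210 = 210
  host 2: 210 = 210
  host 3: 170 + 50 = 220
  host 4: 170 = 170
  host 5: 150 + 70 = 220
  host 6: 130 + 100 = 230
  host 7: 130 = 130
  host 8: 110 = 110
No arrangement into 7 hosts stays within capacity, so 8 is optimal.

8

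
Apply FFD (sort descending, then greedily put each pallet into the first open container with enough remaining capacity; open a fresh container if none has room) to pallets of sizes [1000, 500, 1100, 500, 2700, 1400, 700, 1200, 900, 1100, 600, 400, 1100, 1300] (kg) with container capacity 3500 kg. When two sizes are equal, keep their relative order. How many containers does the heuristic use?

Sorted descending: 2700, 1400, 1300, 1200, 1100, 1100, 1100, 1000, 900, 700, 600, 500, 500, 400.
  2700 → container 1 (new)  [load 2700/3500]
  1400 → container 2 (new)  [load 1400/3500]
  1300 → container 2  [load 2700/3500]
  1200 → container 3 (new)  [load 1200/3500]
  1100 → container 3  [load 2300/3500]
  1100 → container 3  [load 3400/3500]
  1100 → container 4 (new)  [load 1100/3500]
  1000 → container 4  [load 2100/3500]
  900 → container 4  [load 3000/3500]
  700 → container 1  [load 3400/3500]
  600 → container 2  [load 3300/3500]
  500 → container 4  [load 3500/3500]
  500 → container 5 (new)  [load 500/3500]
  400 → container 5  [load 900/3500]
5 containers opened.

5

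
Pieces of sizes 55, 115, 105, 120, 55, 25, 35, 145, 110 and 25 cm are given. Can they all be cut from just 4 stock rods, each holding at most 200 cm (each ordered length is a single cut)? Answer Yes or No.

Total = 790 cm; ⌈790/200⌉ = 4.
5 pieces each exceed half the capacity and cannot share a stock rod, forcing at least 5 stock rods.
At least 5 stock rods are required, but only 4 are allowed.

No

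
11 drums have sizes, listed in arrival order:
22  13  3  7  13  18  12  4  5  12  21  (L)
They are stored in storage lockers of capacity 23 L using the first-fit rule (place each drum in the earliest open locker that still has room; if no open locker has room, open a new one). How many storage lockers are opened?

7

  22 → locker 1 (new)  [load 22/23]
  13 → locker 2 (new)  [load 13/23]
  3 → locker 2  [load 16/23]
  7 → locker 2  [load 23/23]
  13 → locker 3 (new)  [load 13/23]
  18 → locker 4 (new)  [load 18/23]
  12 → locker 5 (new)  [load 12/23]
  4 → locker 3  [load 17/23]
  5 → locker 3  [load 22/23]
  12 → locker 6 (new)  [load 12/23]
  21 → locker 7 (new)  [load 21/23]
7 storage lockers opened.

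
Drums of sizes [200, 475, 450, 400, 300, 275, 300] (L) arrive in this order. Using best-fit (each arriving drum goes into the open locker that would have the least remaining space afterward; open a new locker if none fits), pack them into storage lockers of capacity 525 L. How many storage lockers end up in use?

6

  200 → locker 1 (new)  [load 200/525]
  475 → locker 2 (new)  [load 475/525]
  450 → locker 3 (new)  [load 450/525]
  400 → locker 4 (new)  [load 400/525]
  300 → locker 1  [load 500/525]
  275 → locker 5 (new)  [load 275/525]
  300 → locker 6 (new)  [load 300/525]
6 storage lockers opened.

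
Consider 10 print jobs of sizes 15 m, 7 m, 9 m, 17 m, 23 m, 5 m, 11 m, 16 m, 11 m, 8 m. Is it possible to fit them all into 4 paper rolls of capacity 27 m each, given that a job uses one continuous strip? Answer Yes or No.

Total = 122 m; ⌈122/27⌉ = 5.
At least 5 paper rolls are required, but only 4 are allowed.

No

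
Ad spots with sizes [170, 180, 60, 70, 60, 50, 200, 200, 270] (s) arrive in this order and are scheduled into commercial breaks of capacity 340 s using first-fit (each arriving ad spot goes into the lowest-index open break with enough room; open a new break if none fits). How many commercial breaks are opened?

  170 → break 1 (new)  [load 170/340]
  180 → break 2 (new)  [load 180/340]
  60 → break 1  [load 230/340]
  70 → break 1  [load 300/340]
  60 → break 2  [load 240/340]
  50 → break 2  [load 290/340]
  200 → break 3 (new)  [load 200/340]
  200 → break 4 (new)  [load 200/340]
  270 → break 5 (new)  [load 270/340]
5 commercial breaks opened.

5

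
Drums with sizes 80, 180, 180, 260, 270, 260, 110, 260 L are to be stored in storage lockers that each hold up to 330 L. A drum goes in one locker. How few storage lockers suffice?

6

Total = 270 + 260 + 260 + 260 + 180 + 180 + 110 + 80 = 1600 L.
Lower bound: ⌈1600/330⌉ = 5 storage lockers.
Also, 6 drums each exceed 165 L, and no two of those can share a locker, so at least 6 storage lockers are needed.
A packing using 6 storage lockers:
  locker 1: 270 = 270
  locker 2: 260 = 260
  locker 3: 260 = 260
  locker 4: 260 = 260
  locker 5: 180 + 110 = 290
  locker 6: 180 + 80 = 260
This matches the lower bound, so 6 is optimal.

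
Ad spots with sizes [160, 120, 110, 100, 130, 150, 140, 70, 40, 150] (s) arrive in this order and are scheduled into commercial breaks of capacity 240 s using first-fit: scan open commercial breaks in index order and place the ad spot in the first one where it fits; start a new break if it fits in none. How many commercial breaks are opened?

6

  160 → break 1 (new)  [load 160/240]
  120 → break 2 (new)  [load 120/240]
  110 → break 2  [load 230/240]
  100 → break 3 (new)  [load 100/240]
  130 → break 3  [load 230/240]
  150 → break 4 (new)  [load 150/240]
  140 → break 5 (new)  [load 140/240]
  70 → break 1  [load 230/240]
  40 → break 4  [load 190/240]
  150 → break 6 (new)  [load 150/240]
6 commercial breaks opened.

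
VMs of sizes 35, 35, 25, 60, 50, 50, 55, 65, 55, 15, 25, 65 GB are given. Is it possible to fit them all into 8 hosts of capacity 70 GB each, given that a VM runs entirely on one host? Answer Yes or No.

No

Total = 535 GB; ⌈535/70⌉ = 8.
The bound of 8 does not rule out 8, but exhaustive search shows no assignment into 8 hosts of capacity 70 GB exists — the minimum is 9.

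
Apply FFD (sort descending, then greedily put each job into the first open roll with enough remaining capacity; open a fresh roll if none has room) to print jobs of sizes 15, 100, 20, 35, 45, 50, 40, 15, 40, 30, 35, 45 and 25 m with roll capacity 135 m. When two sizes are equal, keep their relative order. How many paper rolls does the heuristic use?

Sorted descending: 100, 50, 45, 45, 40, 40, 35, 35, 30, 25, 20, 15, 15.
  100 → roll 1 (new)  [load 100/135]
  50 → roll 2 (new)  [load 50/135]
  45 → roll 2  [load 95/135]
  45 → roll 3 (new)  [load 45/135]
  40 → roll 2  [load 135/135]
  40 → roll 3  [load 85/135]
  35 → roll 1  [load 135/135]
  35 → roll 3  [load 120/135]
  30 → roll 4 (new)  [load 30/135]
  25 → roll 4  [load 55/135]
  20 → roll 4  [load 75/135]
  15 → roll 3  [load 135/135]
  15 → roll 4  [load 90/135]
4 paper rolls opened.

4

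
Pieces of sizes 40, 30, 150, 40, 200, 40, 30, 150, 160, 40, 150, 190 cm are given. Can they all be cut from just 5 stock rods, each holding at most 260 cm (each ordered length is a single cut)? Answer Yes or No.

No

Total = 1220 cm; ⌈1220/260⌉ = 5.
6 pieces each exceed half the capacity and cannot share a stock rod, forcing at least 6 stock rods.
At least 6 stock rods are required, but only 5 are allowed.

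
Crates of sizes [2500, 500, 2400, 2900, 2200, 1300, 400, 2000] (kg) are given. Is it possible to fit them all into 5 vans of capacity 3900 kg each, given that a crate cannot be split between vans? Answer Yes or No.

A valid assignment using 5 vans:
  van 1: 2900 + 500 + 400 = 3800
  van 2: 2500 + 1300 = 3800
  van 3: 2400 = 2400
  van 4: 2200 = 2200
  van 5: 2000 = 2000
Every load is within 3900 kg, so 5 vans suffice.

Yes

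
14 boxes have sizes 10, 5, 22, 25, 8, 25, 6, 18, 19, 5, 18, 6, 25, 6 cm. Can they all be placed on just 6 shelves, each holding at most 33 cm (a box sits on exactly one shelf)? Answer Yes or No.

Total = 198 cm; ⌈198/33⌉ = 6.
7 boxes each exceed half the capacity and cannot share a shelf, forcing at least 7 shelves.
At least 7 shelves are required, but only 6 are allowed.

No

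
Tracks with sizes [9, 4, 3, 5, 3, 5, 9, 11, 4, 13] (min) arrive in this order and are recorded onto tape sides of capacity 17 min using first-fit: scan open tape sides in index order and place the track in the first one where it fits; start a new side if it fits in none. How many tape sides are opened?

5

  9 → side 1 (new)  [load 9/17]
  4 → side 1  [load 13/17]
  3 → side 1  [load 16/17]
  5 → side 2 (new)  [load 5/17]
  3 → side 2  [load 8/17]
  5 → side 2  [load 13/17]
  9 → side 3 (new)  [load 9/17]
  11 → side 4 (new)  [load 11/17]
  4 → side 2  [load 17/17]
  13 → side 5 (new)  [load 13/17]
5 tape sides opened.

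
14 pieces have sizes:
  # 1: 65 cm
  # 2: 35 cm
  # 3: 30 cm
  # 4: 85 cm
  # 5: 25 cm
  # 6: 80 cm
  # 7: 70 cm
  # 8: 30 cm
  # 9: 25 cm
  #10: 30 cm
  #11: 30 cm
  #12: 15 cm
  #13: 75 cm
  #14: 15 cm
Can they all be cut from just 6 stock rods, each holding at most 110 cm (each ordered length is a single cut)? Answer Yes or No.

Yes

A valid assignment using 6 stock rods:
  stock rod 1: 85 + 25 = 110
  stock rod 2: 80 + 30 = 110
  stock rod 3: 75 + 35 = 110
  stock rod 4: 70 + 30 = 100
  stock rod 5: 65 + 30 + 15 = 110
  stock rod 6: 30 + 25 + 15 = 70
Every load is within 110 cm, so 6 stock rods suffice.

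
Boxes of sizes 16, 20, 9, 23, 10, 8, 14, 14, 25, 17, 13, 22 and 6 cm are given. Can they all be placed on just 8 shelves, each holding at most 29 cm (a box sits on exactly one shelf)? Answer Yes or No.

A valid assignment using 8 shelves:
  shelf 1: 25 = 25
  shelf 2: 23 + 6 = 29
  shelf 3: 22 = 22
  shelf 4: 20 + 9 = 29
  shelf 5: 17 + 10 = 27
  shelf 6: 16 + 13 = 29
  shelf 7: 14 + 14 = 28
  shelf 8: 8 = 8
Every load is within 29 cm, so 8 shelves suffice.

Yes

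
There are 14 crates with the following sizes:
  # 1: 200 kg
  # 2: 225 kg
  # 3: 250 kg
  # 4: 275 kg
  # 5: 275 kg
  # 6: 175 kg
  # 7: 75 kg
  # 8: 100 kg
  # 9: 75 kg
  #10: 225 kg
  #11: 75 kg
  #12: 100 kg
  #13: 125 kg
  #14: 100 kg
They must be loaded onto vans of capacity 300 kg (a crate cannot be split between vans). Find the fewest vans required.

8

Total = 275 + 275 + 250 + 225 + 225 + 200 + 175 + 125 + 100 + 100 + 100 + 75 + 75 + 75 = 2275 kg.
Lower bound: ⌈2275/300⌉ = 8 vans.
A packing using 8 vans:
  van 1: 275 = 275
  van 2: 275 = 275
  van 3: 250 = 250
  van 4: 225 + 75 = 300
  van 5: 225 + 75 = 300
  van 6: 200 + 100 = 300
  van 7: 175 + 125 = 300
  van 8: 100 + 100 + 75 = 275
This matches the lower bound, so 8 is optimal.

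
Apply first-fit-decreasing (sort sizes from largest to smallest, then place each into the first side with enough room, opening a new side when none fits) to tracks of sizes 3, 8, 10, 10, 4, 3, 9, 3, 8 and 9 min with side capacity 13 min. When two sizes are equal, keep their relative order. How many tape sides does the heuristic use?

6

Sorted descending: 10, 10, 9, 9, 8, 8, 4, 3, 3, 3.
  10 → side 1 (new)  [load 10/13]
  10 → side 2 (new)  [load 10/13]
  9 → side 3 (new)  [load 9/13]
  9 → side 4 (new)  [load 9/13]
  8 → side 5 (new)  [load 8/13]
  8 → side 6 (new)  [load 8/13]
  4 → side 3  [load 13/13]
  3 → side 1  [load 13/13]
  3 → side 2  [load 13/13]
  3 → side 4  [load 12/13]
6 tape sides opened.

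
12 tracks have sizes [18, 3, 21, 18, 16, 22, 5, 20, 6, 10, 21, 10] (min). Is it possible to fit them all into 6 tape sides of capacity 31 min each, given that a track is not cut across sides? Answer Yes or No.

Total = 170 min; ⌈170/31⌉ = 6.
7 tracks each exceed half the capacity and cannot share a side, forcing at least 7 tape sides.
At least 7 tape sides are required, but only 6 are allowed.

No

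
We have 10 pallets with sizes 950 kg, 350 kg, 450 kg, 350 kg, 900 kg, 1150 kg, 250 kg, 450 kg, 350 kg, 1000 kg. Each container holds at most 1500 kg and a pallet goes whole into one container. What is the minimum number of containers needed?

Total = 1150 + 1000 + 950 + 900 + 450 + 450 + 350 + 350 + 350 + 250 = 6200 kg.
Lower bound: ⌈6200/1500⌉ = 5 containers.
A packing using 5 containers:
  container 1: 1150 + 350 = 1500
  container 2: 1000 + 450 = 1450
  container 3: 950 + 450 = 1400
  container 4: 900 + 350 + 250 = 1500
  container 5: 350 = 350
This matches the lower bound, so 5 is optimal.

5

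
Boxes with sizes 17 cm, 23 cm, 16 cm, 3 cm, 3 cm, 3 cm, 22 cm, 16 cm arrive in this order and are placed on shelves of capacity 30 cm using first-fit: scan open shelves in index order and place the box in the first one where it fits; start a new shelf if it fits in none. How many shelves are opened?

5

  17 → shelf 1 (new)  [load 17/30]
  23 → shelf 2 (new)  [load 23/30]
  16 → shelf 3 (new)  [load 16/30]
  3 → shelf 1  [load 20/30]
  3 → shelf 1  [load 23/30]
  3 → shelf 1  [load 26/30]
  22 → shelf 4 (new)  [load 22/30]
  16 → shelf 5 (new)  [load 16/30]
5 shelves opened.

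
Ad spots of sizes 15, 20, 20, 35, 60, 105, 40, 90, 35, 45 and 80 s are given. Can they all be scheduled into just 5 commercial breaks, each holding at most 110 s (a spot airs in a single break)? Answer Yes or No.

No

Total = 545 s; ⌈545/110⌉ = 5.
The bound of 5 does not rule out 5, but exhaustive search shows no assignment into 5 commercial breaks of capacity 110 s exists — the minimum is 6.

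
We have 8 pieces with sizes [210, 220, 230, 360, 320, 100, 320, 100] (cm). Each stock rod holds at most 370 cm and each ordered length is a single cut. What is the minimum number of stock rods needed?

6

Total = 360 + 320 + 320 + 230 + 220 + 210 + 100 + 100 = 1860 cm.
Lower bound: ⌈1860/370⌉ = 6 stock rods.
A packing using 6 stock rods:
  stock rod 1: 360 = 360
  stock rod 2: 320 = 320
  stock rod 3: 320 = 320
  stock rod 4: 230 + 100 = 330
  stock rod 5: 220 + 100 = 320
  stock rod 6: 210 = 210
This matches the lower bound, so 6 is optimal.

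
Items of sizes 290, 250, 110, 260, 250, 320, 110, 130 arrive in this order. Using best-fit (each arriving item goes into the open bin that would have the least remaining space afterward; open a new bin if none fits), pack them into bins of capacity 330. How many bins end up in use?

  290 → bin 1 (new)  [load 290/330]
  250 → bin 2 (new)  [load 250/330]
  110 → bin 3 (new)  [load 110/330]
  260 → bin 4 (new)  [load 260/330]
  250 → bin 5 (new)  [load 250/330]
  320 → bin 6 (new)  [load 320/330]
  110 → bin 3  [load 220/330]
  130 → bin 7 (new)  [load 130/330]
7 bins opened.

7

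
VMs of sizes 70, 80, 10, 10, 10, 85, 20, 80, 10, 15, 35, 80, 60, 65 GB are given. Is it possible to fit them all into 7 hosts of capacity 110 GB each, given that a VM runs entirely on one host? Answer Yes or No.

A valid assignment using 7 hosts:
  host 1: 85 + 20 = 105
  host 2: 80 + 15 + 10 = 105
  host 3: 80 + 10 + 10 + 10 = 110
  host 4: 80 = 80
  host 5: 70 + 35 = 105
  host 6: 65 = 65
  host 7: 60 = 60
Every load is within 110 GB, so 7 hosts suffice.

Yes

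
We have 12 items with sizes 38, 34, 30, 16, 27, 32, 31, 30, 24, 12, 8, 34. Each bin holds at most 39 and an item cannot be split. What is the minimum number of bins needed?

10

Total = 38 + 34 + 34 + 32 + 31 + 30 + 30 + 27 + 24 + 16 + 12 + 8 = 316.
Lower bound: ⌈316/39⌉ = 9 bins.
A packing using 10 bins:
  bin 1: 38 = 38
  bin 2: 34 = 34
  bin 3: 34 = 34
  bin 4: 32 = 32
  bin 5: 31 + 8 = 39
  bin 6: 30 = 30
  bin 7: 30 = 30
  bin 8: 27 + 12 = 39
  bin 9: 24 = 24
  bin 10: 16 = 16
No arrangement into 9 bins stays within capacity, so 10 is optimal.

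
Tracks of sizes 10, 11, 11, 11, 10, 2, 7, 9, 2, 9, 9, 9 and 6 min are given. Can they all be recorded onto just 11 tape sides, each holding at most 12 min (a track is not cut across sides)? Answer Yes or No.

A valid assignment using 11 tape sides:
  side 1: 11 = 11
  side 2: 11 = 11
  side 3: 11 = 11
  side 4: 10 + 2 = 12
  side 5: 10 + 2 = 12
  side 6: 9 = 9
  side 7: 9 = 9
  side 8: 9 = 9
  side 9: 9 = 9
  side 10: 7 = 7
  side 11: 6 = 6
Every load is within 12 min, so 11 tape sides suffice.

Yes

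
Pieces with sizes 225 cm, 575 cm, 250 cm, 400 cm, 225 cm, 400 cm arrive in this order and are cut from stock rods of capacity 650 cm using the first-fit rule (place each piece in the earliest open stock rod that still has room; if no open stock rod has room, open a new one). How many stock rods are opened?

4

  225 → stock rod 1 (new)  [load 225/650]
  575 → stock rod 2 (new)  [load 575/650]
  250 → stock rod 1  [load 475/650]
  400 → stock rod 3 (new)  [load 400/650]
  225 → stock rod 3  [load 625/650]
  400 → stock rod 4 (new)  [load 400/650]
4 stock rods opened.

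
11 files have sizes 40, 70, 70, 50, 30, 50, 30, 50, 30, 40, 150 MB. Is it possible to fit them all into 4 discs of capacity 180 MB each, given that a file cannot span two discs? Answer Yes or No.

A valid assignment using 4 discs:
  disc 1: 150 + 30 = 180
  disc 2: 70 + 70 + 40 = 180
  disc 3: 50 + 50 + 50 + 30 = 180
  disc 4: 40 + 30 = 70
Every load is within 180 MB, so 4 discs suffice.

Yes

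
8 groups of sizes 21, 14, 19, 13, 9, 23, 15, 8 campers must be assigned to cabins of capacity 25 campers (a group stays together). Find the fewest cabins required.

Total = 23 + 21 + 19 + 15 + 14 + 13 + 9 + 8 = 122 campers.
Lower bound: ⌈122/25⌉ = 5 cabins.
Also, 6 groups each exceed 25/2 campers, and no two of those can share a cabin, so at least 6 cabins are needed.
A packing using 6 cabins:
  cabin 1: 23 = 23
  cabin 2: 21 = 21
  cabin 3: 19 = 19
  cabin 4: 15 + 9 = 24
  cabin 5: 14 + 8 = 22
  cabin 6: 13 = 13
This matches the lower bound, so 6 is optimal.

6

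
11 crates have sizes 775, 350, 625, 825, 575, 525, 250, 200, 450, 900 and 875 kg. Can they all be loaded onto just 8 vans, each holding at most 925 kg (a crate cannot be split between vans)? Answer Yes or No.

Yes

A valid assignment using 8 vans:
  van 1: 900 = 900
  van 2: 875 = 875
  van 3: 825 = 825
  van 4: 775 = 775
  van 5: 625 + 250 = 875
  van 6: 575 + 350 = 925
  van 7: 525 + 200 = 725
  van 8: 450 = 450
Every load is within 925 kg, so 8 vans suffice.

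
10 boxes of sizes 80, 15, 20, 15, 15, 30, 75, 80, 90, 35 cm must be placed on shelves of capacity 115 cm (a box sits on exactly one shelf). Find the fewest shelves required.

Total = 90 + 80 + 80 + 75 + 35 + 30 + 20 + 15 + 15 + 15 = 455 cm.
Lower bound: ⌈455/115⌉ = 4 shelves.
A packing using 5 shelves:
  shelf 1: 90 + 20 = 110
  shelf 2: 80 + 35 = 115
  shelf 3: 80 + 30 = 110
  shelf 4: 75 + 15 + 15 = 105
  shelf 5: 15 = 15
No arrangement into 4 shelves stays within capacity, so 5 is optimal.

5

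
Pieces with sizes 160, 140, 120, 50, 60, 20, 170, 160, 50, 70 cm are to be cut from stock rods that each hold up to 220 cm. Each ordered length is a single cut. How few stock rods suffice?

5

Total = 170 + 160 + 160 + 140 + 120 + 70 + 60 + 50 + 50 + 20 = 1000 cm.
Lower bound: ⌈1000/220⌉ = 5 stock rods.
A packing using 5 stock rods:
  stock rod 1: 170 + 50 = 220
  stock rod 2: 160 + 60 = 220
  stock rod 3: 160 + 50 = 210
  stock rod 4: 140 + 70 = 210
  stock rod 5: 120 + 20 = 140
This matches the lower bound, so 5 is optimal.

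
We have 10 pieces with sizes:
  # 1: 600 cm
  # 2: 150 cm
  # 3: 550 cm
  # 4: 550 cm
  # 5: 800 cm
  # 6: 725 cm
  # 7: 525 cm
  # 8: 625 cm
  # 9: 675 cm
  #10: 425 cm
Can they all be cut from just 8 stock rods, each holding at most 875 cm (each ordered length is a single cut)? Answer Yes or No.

Total = 5625 cm; ⌈5625/875⌉ = 7.
8 pieces each exceed half the capacity and cannot share a stock rod, forcing at least 8 stock rods.
The bound of 8 does not rule out 8, but exhaustive search shows no assignment into 8 stock rods of capacity 875 cm exists — the minimum is 9.

No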